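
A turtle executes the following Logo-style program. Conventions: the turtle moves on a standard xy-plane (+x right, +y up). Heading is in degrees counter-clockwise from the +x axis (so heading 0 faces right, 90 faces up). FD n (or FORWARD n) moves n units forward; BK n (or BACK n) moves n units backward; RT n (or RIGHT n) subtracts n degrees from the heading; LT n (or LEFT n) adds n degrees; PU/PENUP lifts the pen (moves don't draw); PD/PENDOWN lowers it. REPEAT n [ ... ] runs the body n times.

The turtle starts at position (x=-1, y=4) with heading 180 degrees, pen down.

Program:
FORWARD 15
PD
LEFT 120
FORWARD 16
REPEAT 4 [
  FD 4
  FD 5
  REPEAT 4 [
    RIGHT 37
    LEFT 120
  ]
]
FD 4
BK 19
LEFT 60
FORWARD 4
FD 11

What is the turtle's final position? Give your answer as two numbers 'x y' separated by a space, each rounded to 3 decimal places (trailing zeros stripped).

Answer: -5.177 -51.845

Derivation:
Executing turtle program step by step:
Start: pos=(-1,4), heading=180, pen down
FD 15: (-1,4) -> (-16,4) [heading=180, draw]
PD: pen down
LT 120: heading 180 -> 300
FD 16: (-16,4) -> (-8,-9.856) [heading=300, draw]
REPEAT 4 [
  -- iteration 1/4 --
  FD 4: (-8,-9.856) -> (-6,-13.321) [heading=300, draw]
  FD 5: (-6,-13.321) -> (-3.5,-17.651) [heading=300, draw]
  REPEAT 4 [
    -- iteration 1/4 --
    RT 37: heading 300 -> 263
    LT 120: heading 263 -> 23
    -- iteration 2/4 --
    RT 37: heading 23 -> 346
    LT 120: heading 346 -> 106
    -- iteration 3/4 --
    RT 37: heading 106 -> 69
    LT 120: heading 69 -> 189
    -- iteration 4/4 --
    RT 37: heading 189 -> 152
    LT 120: heading 152 -> 272
  ]
  -- iteration 2/4 --
  FD 4: (-3.5,-17.651) -> (-3.36,-21.648) [heading=272, draw]
  FD 5: (-3.36,-21.648) -> (-3.186,-26.645) [heading=272, draw]
  REPEAT 4 [
    -- iteration 1/4 --
    RT 37: heading 272 -> 235
    LT 120: heading 235 -> 355
    -- iteration 2/4 --
    RT 37: heading 355 -> 318
    LT 120: heading 318 -> 78
    -- iteration 3/4 --
    RT 37: heading 78 -> 41
    LT 120: heading 41 -> 161
    -- iteration 4/4 --
    RT 37: heading 161 -> 124
    LT 120: heading 124 -> 244
  ]
  -- iteration 3/4 --
  FD 4: (-3.186,-26.645) -> (-4.939,-30.24) [heading=244, draw]
  FD 5: (-4.939,-30.24) -> (-7.131,-34.734) [heading=244, draw]
  REPEAT 4 [
    -- iteration 1/4 --
    RT 37: heading 244 -> 207
    LT 120: heading 207 -> 327
    -- iteration 2/4 --
    RT 37: heading 327 -> 290
    LT 120: heading 290 -> 50
    -- iteration 3/4 --
    RT 37: heading 50 -> 13
    LT 120: heading 13 -> 133
    -- iteration 4/4 --
    RT 37: heading 133 -> 96
    LT 120: heading 96 -> 216
  ]
  -- iteration 4/4 --
  FD 4: (-7.131,-34.734) -> (-10.367,-37.085) [heading=216, draw]
  FD 5: (-10.367,-37.085) -> (-14.412,-40.024) [heading=216, draw]
  REPEAT 4 [
    -- iteration 1/4 --
    RT 37: heading 216 -> 179
    LT 120: heading 179 -> 299
    -- iteration 2/4 --
    RT 37: heading 299 -> 262
    LT 120: heading 262 -> 22
    -- iteration 3/4 --
    RT 37: heading 22 -> 345
    LT 120: heading 345 -> 105
    -- iteration 4/4 --
    RT 37: heading 105 -> 68
    LT 120: heading 68 -> 188
  ]
]
FD 4: (-14.412,-40.024) -> (-18.373,-40.581) [heading=188, draw]
BK 19: (-18.373,-40.581) -> (0.442,-37.937) [heading=188, draw]
LT 60: heading 188 -> 248
FD 4: (0.442,-37.937) -> (-1.057,-41.646) [heading=248, draw]
FD 11: (-1.057,-41.646) -> (-5.177,-51.845) [heading=248, draw]
Final: pos=(-5.177,-51.845), heading=248, 14 segment(s) drawn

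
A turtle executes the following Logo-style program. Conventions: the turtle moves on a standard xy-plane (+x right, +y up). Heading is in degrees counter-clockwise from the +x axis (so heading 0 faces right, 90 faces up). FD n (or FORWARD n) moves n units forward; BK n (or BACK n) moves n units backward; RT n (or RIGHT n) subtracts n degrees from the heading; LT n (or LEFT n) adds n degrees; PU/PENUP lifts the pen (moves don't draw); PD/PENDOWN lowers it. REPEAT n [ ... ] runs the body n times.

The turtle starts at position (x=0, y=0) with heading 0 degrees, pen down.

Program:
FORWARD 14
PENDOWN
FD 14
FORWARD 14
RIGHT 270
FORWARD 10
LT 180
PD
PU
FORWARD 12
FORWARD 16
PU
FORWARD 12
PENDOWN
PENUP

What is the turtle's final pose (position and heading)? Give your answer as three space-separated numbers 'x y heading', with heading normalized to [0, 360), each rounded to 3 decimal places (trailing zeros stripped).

Executing turtle program step by step:
Start: pos=(0,0), heading=0, pen down
FD 14: (0,0) -> (14,0) [heading=0, draw]
PD: pen down
FD 14: (14,0) -> (28,0) [heading=0, draw]
FD 14: (28,0) -> (42,0) [heading=0, draw]
RT 270: heading 0 -> 90
FD 10: (42,0) -> (42,10) [heading=90, draw]
LT 180: heading 90 -> 270
PD: pen down
PU: pen up
FD 12: (42,10) -> (42,-2) [heading=270, move]
FD 16: (42,-2) -> (42,-18) [heading=270, move]
PU: pen up
FD 12: (42,-18) -> (42,-30) [heading=270, move]
PD: pen down
PU: pen up
Final: pos=(42,-30), heading=270, 4 segment(s) drawn

Answer: 42 -30 270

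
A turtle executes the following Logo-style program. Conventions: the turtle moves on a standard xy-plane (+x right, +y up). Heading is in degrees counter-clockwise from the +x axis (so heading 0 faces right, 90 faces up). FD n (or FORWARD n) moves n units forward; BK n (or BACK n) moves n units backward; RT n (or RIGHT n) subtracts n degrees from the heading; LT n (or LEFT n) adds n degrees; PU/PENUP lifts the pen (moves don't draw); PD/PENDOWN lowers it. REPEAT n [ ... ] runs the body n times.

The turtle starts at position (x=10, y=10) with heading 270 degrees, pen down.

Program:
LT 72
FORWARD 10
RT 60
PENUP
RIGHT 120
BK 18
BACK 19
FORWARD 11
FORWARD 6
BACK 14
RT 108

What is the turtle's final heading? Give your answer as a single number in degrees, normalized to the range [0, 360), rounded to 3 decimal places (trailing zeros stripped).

Answer: 54

Derivation:
Executing turtle program step by step:
Start: pos=(10,10), heading=270, pen down
LT 72: heading 270 -> 342
FD 10: (10,10) -> (19.511,6.91) [heading=342, draw]
RT 60: heading 342 -> 282
PU: pen up
RT 120: heading 282 -> 162
BK 18: (19.511,6.91) -> (36.63,1.348) [heading=162, move]
BK 19: (36.63,1.348) -> (54.7,-4.524) [heading=162, move]
FD 11: (54.7,-4.524) -> (44.238,-1.125) [heading=162, move]
FD 6: (44.238,-1.125) -> (38.532,0.729) [heading=162, move]
BK 14: (38.532,0.729) -> (51.846,-3.597) [heading=162, move]
RT 108: heading 162 -> 54
Final: pos=(51.846,-3.597), heading=54, 1 segment(s) drawn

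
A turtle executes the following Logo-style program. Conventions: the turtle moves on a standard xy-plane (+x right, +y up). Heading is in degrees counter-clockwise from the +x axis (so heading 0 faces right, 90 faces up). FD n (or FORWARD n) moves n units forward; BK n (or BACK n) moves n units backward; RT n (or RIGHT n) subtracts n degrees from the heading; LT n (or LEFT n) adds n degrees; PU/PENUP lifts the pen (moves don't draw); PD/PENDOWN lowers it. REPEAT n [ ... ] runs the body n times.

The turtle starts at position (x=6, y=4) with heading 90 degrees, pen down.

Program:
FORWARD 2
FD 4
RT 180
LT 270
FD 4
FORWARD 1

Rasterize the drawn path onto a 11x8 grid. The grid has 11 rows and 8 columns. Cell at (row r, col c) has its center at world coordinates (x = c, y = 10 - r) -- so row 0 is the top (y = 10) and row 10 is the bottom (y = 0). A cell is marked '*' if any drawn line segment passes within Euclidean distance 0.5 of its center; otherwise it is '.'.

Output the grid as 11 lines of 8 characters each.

Answer: .******.
......*.
......*.
......*.
......*.
......*.
......*.
........
........
........
........

Derivation:
Segment 0: (6,4) -> (6,6)
Segment 1: (6,6) -> (6,10)
Segment 2: (6,10) -> (2,10)
Segment 3: (2,10) -> (1,10)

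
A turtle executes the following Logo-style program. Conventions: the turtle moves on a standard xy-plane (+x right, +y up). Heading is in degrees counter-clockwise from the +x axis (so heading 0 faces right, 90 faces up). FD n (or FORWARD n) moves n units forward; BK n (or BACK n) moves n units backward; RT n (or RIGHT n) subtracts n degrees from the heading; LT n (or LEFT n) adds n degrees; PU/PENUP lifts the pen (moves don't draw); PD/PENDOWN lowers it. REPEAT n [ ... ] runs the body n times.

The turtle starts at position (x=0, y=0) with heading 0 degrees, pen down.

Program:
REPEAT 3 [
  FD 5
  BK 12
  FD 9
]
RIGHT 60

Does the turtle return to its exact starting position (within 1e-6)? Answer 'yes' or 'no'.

Executing turtle program step by step:
Start: pos=(0,0), heading=0, pen down
REPEAT 3 [
  -- iteration 1/3 --
  FD 5: (0,0) -> (5,0) [heading=0, draw]
  BK 12: (5,0) -> (-7,0) [heading=0, draw]
  FD 9: (-7,0) -> (2,0) [heading=0, draw]
  -- iteration 2/3 --
  FD 5: (2,0) -> (7,0) [heading=0, draw]
  BK 12: (7,0) -> (-5,0) [heading=0, draw]
  FD 9: (-5,0) -> (4,0) [heading=0, draw]
  -- iteration 3/3 --
  FD 5: (4,0) -> (9,0) [heading=0, draw]
  BK 12: (9,0) -> (-3,0) [heading=0, draw]
  FD 9: (-3,0) -> (6,0) [heading=0, draw]
]
RT 60: heading 0 -> 300
Final: pos=(6,0), heading=300, 9 segment(s) drawn

Start position: (0, 0)
Final position: (6, 0)
Distance = 6; >= 1e-6 -> NOT closed

Answer: no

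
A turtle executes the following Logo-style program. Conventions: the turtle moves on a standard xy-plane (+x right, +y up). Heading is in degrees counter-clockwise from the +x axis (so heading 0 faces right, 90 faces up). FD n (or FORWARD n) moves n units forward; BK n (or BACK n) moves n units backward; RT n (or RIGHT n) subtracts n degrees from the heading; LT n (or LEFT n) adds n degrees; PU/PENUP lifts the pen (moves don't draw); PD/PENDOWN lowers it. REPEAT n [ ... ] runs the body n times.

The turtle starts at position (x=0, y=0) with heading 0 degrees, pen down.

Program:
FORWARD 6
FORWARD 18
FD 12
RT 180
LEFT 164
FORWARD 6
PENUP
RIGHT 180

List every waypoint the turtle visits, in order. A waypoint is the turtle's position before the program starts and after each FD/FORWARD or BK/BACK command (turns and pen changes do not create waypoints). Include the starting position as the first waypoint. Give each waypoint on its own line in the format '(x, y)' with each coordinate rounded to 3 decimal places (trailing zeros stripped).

Answer: (0, 0)
(6, 0)
(24, 0)
(36, 0)
(41.768, -1.654)

Derivation:
Executing turtle program step by step:
Start: pos=(0,0), heading=0, pen down
FD 6: (0,0) -> (6,0) [heading=0, draw]
FD 18: (6,0) -> (24,0) [heading=0, draw]
FD 12: (24,0) -> (36,0) [heading=0, draw]
RT 180: heading 0 -> 180
LT 164: heading 180 -> 344
FD 6: (36,0) -> (41.768,-1.654) [heading=344, draw]
PU: pen up
RT 180: heading 344 -> 164
Final: pos=(41.768,-1.654), heading=164, 4 segment(s) drawn
Waypoints (5 total):
(0, 0)
(6, 0)
(24, 0)
(36, 0)
(41.768, -1.654)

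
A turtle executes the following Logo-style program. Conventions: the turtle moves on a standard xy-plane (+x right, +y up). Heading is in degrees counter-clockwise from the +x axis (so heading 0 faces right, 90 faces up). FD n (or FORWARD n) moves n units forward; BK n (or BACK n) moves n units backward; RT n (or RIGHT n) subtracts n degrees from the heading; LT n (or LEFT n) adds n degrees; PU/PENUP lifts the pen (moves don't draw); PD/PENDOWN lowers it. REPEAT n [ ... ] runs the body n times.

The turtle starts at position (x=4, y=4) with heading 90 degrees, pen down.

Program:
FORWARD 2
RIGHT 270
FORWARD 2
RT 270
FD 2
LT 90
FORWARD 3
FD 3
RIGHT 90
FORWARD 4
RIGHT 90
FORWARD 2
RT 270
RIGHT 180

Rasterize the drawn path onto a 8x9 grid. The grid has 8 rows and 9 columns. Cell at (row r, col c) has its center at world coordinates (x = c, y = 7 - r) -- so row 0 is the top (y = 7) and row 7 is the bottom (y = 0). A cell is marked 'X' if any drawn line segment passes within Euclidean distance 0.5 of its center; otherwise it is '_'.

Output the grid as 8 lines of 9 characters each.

Answer: _________
__XXX____
__X_X____
__XXXXXXX
________X
________X
________X
______XXX

Derivation:
Segment 0: (4,4) -> (4,6)
Segment 1: (4,6) -> (2,6)
Segment 2: (2,6) -> (2,4)
Segment 3: (2,4) -> (5,4)
Segment 4: (5,4) -> (8,4)
Segment 5: (8,4) -> (8,0)
Segment 6: (8,0) -> (6,0)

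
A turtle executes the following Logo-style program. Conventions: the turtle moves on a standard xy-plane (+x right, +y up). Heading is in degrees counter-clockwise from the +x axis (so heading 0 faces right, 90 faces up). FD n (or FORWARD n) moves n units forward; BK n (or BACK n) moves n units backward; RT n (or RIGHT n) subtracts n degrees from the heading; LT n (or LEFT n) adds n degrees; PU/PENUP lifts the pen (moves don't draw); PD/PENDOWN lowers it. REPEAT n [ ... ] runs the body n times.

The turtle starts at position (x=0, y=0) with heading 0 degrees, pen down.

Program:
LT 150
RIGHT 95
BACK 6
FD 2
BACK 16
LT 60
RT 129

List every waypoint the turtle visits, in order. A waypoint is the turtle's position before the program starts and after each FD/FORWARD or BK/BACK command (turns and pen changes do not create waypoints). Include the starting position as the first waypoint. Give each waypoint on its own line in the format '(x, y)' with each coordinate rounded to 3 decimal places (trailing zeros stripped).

Executing turtle program step by step:
Start: pos=(0,0), heading=0, pen down
LT 150: heading 0 -> 150
RT 95: heading 150 -> 55
BK 6: (0,0) -> (-3.441,-4.915) [heading=55, draw]
FD 2: (-3.441,-4.915) -> (-2.294,-3.277) [heading=55, draw]
BK 16: (-2.294,-3.277) -> (-11.472,-16.383) [heading=55, draw]
LT 60: heading 55 -> 115
RT 129: heading 115 -> 346
Final: pos=(-11.472,-16.383), heading=346, 3 segment(s) drawn
Waypoints (4 total):
(0, 0)
(-3.441, -4.915)
(-2.294, -3.277)
(-11.472, -16.383)

Answer: (0, 0)
(-3.441, -4.915)
(-2.294, -3.277)
(-11.472, -16.383)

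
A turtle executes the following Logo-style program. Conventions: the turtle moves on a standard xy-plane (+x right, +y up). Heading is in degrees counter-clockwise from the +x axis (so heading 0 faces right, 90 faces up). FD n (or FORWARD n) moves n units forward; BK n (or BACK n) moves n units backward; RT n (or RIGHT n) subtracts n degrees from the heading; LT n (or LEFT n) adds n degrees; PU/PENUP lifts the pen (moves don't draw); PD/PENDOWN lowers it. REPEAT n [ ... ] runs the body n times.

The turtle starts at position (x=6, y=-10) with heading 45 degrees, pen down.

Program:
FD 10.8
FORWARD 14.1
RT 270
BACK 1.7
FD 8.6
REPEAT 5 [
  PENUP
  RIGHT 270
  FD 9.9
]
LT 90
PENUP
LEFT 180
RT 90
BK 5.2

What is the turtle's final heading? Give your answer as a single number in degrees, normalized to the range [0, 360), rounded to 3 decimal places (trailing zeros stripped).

Executing turtle program step by step:
Start: pos=(6,-10), heading=45, pen down
FD 10.8: (6,-10) -> (13.637,-2.363) [heading=45, draw]
FD 14.1: (13.637,-2.363) -> (23.607,7.607) [heading=45, draw]
RT 270: heading 45 -> 135
BK 1.7: (23.607,7.607) -> (24.809,6.405) [heading=135, draw]
FD 8.6: (24.809,6.405) -> (18.728,12.486) [heading=135, draw]
REPEAT 5 [
  -- iteration 1/5 --
  PU: pen up
  RT 270: heading 135 -> 225
  FD 9.9: (18.728,12.486) -> (11.728,5.486) [heading=225, move]
  -- iteration 2/5 --
  PU: pen up
  RT 270: heading 225 -> 315
  FD 9.9: (11.728,5.486) -> (18.728,-1.515) [heading=315, move]
  -- iteration 3/5 --
  PU: pen up
  RT 270: heading 315 -> 45
  FD 9.9: (18.728,-1.515) -> (25.728,5.486) [heading=45, move]
  -- iteration 4/5 --
  PU: pen up
  RT 270: heading 45 -> 135
  FD 9.9: (25.728,5.486) -> (18.728,12.486) [heading=135, move]
  -- iteration 5/5 --
  PU: pen up
  RT 270: heading 135 -> 225
  FD 9.9: (18.728,12.486) -> (11.728,5.486) [heading=225, move]
]
LT 90: heading 225 -> 315
PU: pen up
LT 180: heading 315 -> 135
RT 90: heading 135 -> 45
BK 5.2: (11.728,5.486) -> (8.051,1.809) [heading=45, move]
Final: pos=(8.051,1.809), heading=45, 4 segment(s) drawn

Answer: 45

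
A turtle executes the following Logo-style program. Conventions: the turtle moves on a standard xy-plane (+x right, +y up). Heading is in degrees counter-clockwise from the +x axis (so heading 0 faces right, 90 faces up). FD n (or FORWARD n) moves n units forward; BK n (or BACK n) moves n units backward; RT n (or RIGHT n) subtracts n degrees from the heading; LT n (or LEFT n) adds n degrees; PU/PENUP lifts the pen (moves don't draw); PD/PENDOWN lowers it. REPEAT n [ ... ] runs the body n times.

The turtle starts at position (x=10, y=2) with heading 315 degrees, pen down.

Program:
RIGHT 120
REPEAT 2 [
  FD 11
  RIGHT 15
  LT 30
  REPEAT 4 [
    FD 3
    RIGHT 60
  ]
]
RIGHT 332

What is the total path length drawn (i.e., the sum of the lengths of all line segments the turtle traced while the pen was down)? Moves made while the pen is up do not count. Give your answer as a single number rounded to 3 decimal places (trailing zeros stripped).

Executing turtle program step by step:
Start: pos=(10,2), heading=315, pen down
RT 120: heading 315 -> 195
REPEAT 2 [
  -- iteration 1/2 --
  FD 11: (10,2) -> (-0.625,-0.847) [heading=195, draw]
  RT 15: heading 195 -> 180
  LT 30: heading 180 -> 210
  REPEAT 4 [
    -- iteration 1/4 --
    FD 3: (-0.625,-0.847) -> (-3.223,-2.347) [heading=210, draw]
    RT 60: heading 210 -> 150
    -- iteration 2/4 --
    FD 3: (-3.223,-2.347) -> (-5.821,-0.847) [heading=150, draw]
    RT 60: heading 150 -> 90
    -- iteration 3/4 --
    FD 3: (-5.821,-0.847) -> (-5.821,2.153) [heading=90, draw]
    RT 60: heading 90 -> 30
    -- iteration 4/4 --
    FD 3: (-5.821,2.153) -> (-3.223,3.653) [heading=30, draw]
    RT 60: heading 30 -> 330
  ]
  -- iteration 2/2 --
  FD 11: (-3.223,3.653) -> (6.303,-1.847) [heading=330, draw]
  RT 15: heading 330 -> 315
  LT 30: heading 315 -> 345
  REPEAT 4 [
    -- iteration 1/4 --
    FD 3: (6.303,-1.847) -> (9.201,-2.623) [heading=345, draw]
    RT 60: heading 345 -> 285
    -- iteration 2/4 --
    FD 3: (9.201,-2.623) -> (9.977,-5.521) [heading=285, draw]
    RT 60: heading 285 -> 225
    -- iteration 3/4 --
    FD 3: (9.977,-5.521) -> (7.856,-7.643) [heading=225, draw]
    RT 60: heading 225 -> 165
    -- iteration 4/4 --
    FD 3: (7.856,-7.643) -> (4.958,-6.866) [heading=165, draw]
    RT 60: heading 165 -> 105
  ]
]
RT 332: heading 105 -> 133
Final: pos=(4.958,-6.866), heading=133, 10 segment(s) drawn

Segment lengths:
  seg 1: (10,2) -> (-0.625,-0.847), length = 11
  seg 2: (-0.625,-0.847) -> (-3.223,-2.347), length = 3
  seg 3: (-3.223,-2.347) -> (-5.821,-0.847), length = 3
  seg 4: (-5.821,-0.847) -> (-5.821,2.153), length = 3
  seg 5: (-5.821,2.153) -> (-3.223,3.653), length = 3
  seg 6: (-3.223,3.653) -> (6.303,-1.847), length = 11
  seg 7: (6.303,-1.847) -> (9.201,-2.623), length = 3
  seg 8: (9.201,-2.623) -> (9.977,-5.521), length = 3
  seg 9: (9.977,-5.521) -> (7.856,-7.643), length = 3
  seg 10: (7.856,-7.643) -> (4.958,-6.866), length = 3
Total = 46

Answer: 46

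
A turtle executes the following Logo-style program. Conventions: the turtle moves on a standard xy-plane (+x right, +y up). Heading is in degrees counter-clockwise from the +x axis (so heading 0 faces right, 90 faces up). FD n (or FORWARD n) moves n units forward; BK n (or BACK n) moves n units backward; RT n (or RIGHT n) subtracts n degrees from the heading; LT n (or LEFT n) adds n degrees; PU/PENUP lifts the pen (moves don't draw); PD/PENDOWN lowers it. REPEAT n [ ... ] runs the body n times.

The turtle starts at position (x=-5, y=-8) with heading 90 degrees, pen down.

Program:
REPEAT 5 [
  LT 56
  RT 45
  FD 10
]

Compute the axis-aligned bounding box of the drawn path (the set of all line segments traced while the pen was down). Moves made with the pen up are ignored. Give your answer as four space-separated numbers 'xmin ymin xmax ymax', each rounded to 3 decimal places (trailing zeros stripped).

Executing turtle program step by step:
Start: pos=(-5,-8), heading=90, pen down
REPEAT 5 [
  -- iteration 1/5 --
  LT 56: heading 90 -> 146
  RT 45: heading 146 -> 101
  FD 10: (-5,-8) -> (-6.908,1.816) [heading=101, draw]
  -- iteration 2/5 --
  LT 56: heading 101 -> 157
  RT 45: heading 157 -> 112
  FD 10: (-6.908,1.816) -> (-10.654,11.088) [heading=112, draw]
  -- iteration 3/5 --
  LT 56: heading 112 -> 168
  RT 45: heading 168 -> 123
  FD 10: (-10.654,11.088) -> (-16.101,19.475) [heading=123, draw]
  -- iteration 4/5 --
  LT 56: heading 123 -> 179
  RT 45: heading 179 -> 134
  FD 10: (-16.101,19.475) -> (-23.047,26.668) [heading=134, draw]
  -- iteration 5/5 --
  LT 56: heading 134 -> 190
  RT 45: heading 190 -> 145
  FD 10: (-23.047,26.668) -> (-31.239,32.404) [heading=145, draw]
]
Final: pos=(-31.239,32.404), heading=145, 5 segment(s) drawn

Segment endpoints: x in {-31.239, -23.047, -16.101, -10.654, -6.908, -5}, y in {-8, 1.816, 11.088, 19.475, 26.668, 32.404}
xmin=-31.239, ymin=-8, xmax=-5, ymax=32.404

Answer: -31.239 -8 -5 32.404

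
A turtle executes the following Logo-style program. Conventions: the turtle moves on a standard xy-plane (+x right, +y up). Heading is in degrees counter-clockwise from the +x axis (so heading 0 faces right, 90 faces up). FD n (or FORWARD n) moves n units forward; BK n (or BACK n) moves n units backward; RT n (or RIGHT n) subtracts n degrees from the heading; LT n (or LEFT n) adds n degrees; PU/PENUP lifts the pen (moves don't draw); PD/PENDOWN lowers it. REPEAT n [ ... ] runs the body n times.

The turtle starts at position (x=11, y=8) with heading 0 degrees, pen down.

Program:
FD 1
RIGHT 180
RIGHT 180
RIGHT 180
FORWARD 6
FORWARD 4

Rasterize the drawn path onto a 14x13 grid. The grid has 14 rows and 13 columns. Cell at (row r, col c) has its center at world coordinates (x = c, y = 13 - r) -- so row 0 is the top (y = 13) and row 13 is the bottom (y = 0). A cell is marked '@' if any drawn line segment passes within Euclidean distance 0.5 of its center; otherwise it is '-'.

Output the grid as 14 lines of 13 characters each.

Segment 0: (11,8) -> (12,8)
Segment 1: (12,8) -> (6,8)
Segment 2: (6,8) -> (2,8)

Answer: -------------
-------------
-------------
-------------
-------------
--@@@@@@@@@@@
-------------
-------------
-------------
-------------
-------------
-------------
-------------
-------------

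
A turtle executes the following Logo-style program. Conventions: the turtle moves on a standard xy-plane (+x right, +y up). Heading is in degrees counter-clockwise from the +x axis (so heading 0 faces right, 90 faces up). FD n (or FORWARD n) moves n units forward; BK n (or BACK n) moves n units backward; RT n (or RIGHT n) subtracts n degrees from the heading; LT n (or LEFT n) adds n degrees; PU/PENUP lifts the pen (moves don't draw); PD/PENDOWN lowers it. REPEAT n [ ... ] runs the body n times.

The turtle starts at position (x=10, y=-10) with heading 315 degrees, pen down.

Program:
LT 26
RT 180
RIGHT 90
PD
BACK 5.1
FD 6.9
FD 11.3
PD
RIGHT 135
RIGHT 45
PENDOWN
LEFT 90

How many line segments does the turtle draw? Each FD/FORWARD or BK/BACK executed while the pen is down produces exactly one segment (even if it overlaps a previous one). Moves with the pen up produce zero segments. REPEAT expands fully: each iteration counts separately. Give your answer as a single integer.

Executing turtle program step by step:
Start: pos=(10,-10), heading=315, pen down
LT 26: heading 315 -> 341
RT 180: heading 341 -> 161
RT 90: heading 161 -> 71
PD: pen down
BK 5.1: (10,-10) -> (8.34,-14.822) [heading=71, draw]
FD 6.9: (8.34,-14.822) -> (10.586,-8.298) [heading=71, draw]
FD 11.3: (10.586,-8.298) -> (14.265,2.386) [heading=71, draw]
PD: pen down
RT 135: heading 71 -> 296
RT 45: heading 296 -> 251
PD: pen down
LT 90: heading 251 -> 341
Final: pos=(14.265,2.386), heading=341, 3 segment(s) drawn
Segments drawn: 3

Answer: 3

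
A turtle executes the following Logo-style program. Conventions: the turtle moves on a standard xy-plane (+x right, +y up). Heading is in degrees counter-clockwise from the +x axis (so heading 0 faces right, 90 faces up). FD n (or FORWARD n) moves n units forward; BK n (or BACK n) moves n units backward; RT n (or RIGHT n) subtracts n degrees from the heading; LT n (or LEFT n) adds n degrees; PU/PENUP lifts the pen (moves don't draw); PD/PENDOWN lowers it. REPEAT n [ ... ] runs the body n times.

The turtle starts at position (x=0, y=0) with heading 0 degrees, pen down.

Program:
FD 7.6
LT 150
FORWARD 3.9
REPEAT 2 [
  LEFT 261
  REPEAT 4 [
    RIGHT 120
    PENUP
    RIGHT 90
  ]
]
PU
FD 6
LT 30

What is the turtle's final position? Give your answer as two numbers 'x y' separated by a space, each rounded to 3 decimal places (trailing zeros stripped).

Answer: 6.077 7.656

Derivation:
Executing turtle program step by step:
Start: pos=(0,0), heading=0, pen down
FD 7.6: (0,0) -> (7.6,0) [heading=0, draw]
LT 150: heading 0 -> 150
FD 3.9: (7.6,0) -> (4.223,1.95) [heading=150, draw]
REPEAT 2 [
  -- iteration 1/2 --
  LT 261: heading 150 -> 51
  REPEAT 4 [
    -- iteration 1/4 --
    RT 120: heading 51 -> 291
    PU: pen up
    RT 90: heading 291 -> 201
    -- iteration 2/4 --
    RT 120: heading 201 -> 81
    PU: pen up
    RT 90: heading 81 -> 351
    -- iteration 3/4 --
    RT 120: heading 351 -> 231
    PU: pen up
    RT 90: heading 231 -> 141
    -- iteration 4/4 --
    RT 120: heading 141 -> 21
    PU: pen up
    RT 90: heading 21 -> 291
  ]
  -- iteration 2/2 --
  LT 261: heading 291 -> 192
  REPEAT 4 [
    -- iteration 1/4 --
    RT 120: heading 192 -> 72
    PU: pen up
    RT 90: heading 72 -> 342
    -- iteration 2/4 --
    RT 120: heading 342 -> 222
    PU: pen up
    RT 90: heading 222 -> 132
    -- iteration 3/4 --
    RT 120: heading 132 -> 12
    PU: pen up
    RT 90: heading 12 -> 282
    -- iteration 4/4 --
    RT 120: heading 282 -> 162
    PU: pen up
    RT 90: heading 162 -> 72
  ]
]
PU: pen up
FD 6: (4.223,1.95) -> (6.077,7.656) [heading=72, move]
LT 30: heading 72 -> 102
Final: pos=(6.077,7.656), heading=102, 2 segment(s) drawn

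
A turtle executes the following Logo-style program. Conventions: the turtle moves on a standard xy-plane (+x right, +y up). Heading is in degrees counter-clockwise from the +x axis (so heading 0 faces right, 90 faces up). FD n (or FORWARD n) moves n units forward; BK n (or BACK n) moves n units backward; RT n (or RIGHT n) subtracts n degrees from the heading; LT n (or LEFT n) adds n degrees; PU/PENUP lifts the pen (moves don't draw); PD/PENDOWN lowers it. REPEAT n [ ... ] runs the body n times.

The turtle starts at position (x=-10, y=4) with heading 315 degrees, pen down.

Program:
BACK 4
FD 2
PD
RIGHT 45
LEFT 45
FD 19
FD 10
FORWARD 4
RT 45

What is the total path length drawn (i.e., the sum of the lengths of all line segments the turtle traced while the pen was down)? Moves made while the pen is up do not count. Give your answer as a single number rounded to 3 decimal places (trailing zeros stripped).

Answer: 39

Derivation:
Executing turtle program step by step:
Start: pos=(-10,4), heading=315, pen down
BK 4: (-10,4) -> (-12.828,6.828) [heading=315, draw]
FD 2: (-12.828,6.828) -> (-11.414,5.414) [heading=315, draw]
PD: pen down
RT 45: heading 315 -> 270
LT 45: heading 270 -> 315
FD 19: (-11.414,5.414) -> (2.021,-8.021) [heading=315, draw]
FD 10: (2.021,-8.021) -> (9.092,-15.092) [heading=315, draw]
FD 4: (9.092,-15.092) -> (11.92,-17.92) [heading=315, draw]
RT 45: heading 315 -> 270
Final: pos=(11.92,-17.92), heading=270, 5 segment(s) drawn

Segment lengths:
  seg 1: (-10,4) -> (-12.828,6.828), length = 4
  seg 2: (-12.828,6.828) -> (-11.414,5.414), length = 2
  seg 3: (-11.414,5.414) -> (2.021,-8.021), length = 19
  seg 4: (2.021,-8.021) -> (9.092,-15.092), length = 10
  seg 5: (9.092,-15.092) -> (11.92,-17.92), length = 4
Total = 39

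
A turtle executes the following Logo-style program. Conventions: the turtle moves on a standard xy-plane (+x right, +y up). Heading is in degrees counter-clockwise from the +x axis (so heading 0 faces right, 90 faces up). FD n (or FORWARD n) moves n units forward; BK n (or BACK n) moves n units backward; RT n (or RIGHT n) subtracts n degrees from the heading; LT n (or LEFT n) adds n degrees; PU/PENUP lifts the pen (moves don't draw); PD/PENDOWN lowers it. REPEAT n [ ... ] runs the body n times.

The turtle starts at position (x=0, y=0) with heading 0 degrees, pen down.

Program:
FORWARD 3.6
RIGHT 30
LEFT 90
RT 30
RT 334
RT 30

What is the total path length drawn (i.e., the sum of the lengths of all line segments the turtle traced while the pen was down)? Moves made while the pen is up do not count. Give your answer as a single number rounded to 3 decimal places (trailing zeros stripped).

Answer: 3.6

Derivation:
Executing turtle program step by step:
Start: pos=(0,0), heading=0, pen down
FD 3.6: (0,0) -> (3.6,0) [heading=0, draw]
RT 30: heading 0 -> 330
LT 90: heading 330 -> 60
RT 30: heading 60 -> 30
RT 334: heading 30 -> 56
RT 30: heading 56 -> 26
Final: pos=(3.6,0), heading=26, 1 segment(s) drawn

Segment lengths:
  seg 1: (0,0) -> (3.6,0), length = 3.6
Total = 3.6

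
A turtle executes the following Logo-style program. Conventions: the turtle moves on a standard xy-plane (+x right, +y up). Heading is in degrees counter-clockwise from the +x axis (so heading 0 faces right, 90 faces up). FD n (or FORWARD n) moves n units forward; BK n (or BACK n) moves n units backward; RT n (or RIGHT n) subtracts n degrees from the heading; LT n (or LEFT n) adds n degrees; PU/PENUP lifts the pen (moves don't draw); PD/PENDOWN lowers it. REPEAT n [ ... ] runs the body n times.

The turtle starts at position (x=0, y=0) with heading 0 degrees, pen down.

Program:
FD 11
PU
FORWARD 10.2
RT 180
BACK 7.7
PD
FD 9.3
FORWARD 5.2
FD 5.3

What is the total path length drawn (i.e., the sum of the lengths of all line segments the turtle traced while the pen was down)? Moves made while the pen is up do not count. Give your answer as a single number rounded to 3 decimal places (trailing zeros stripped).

Answer: 30.8

Derivation:
Executing turtle program step by step:
Start: pos=(0,0), heading=0, pen down
FD 11: (0,0) -> (11,0) [heading=0, draw]
PU: pen up
FD 10.2: (11,0) -> (21.2,0) [heading=0, move]
RT 180: heading 0 -> 180
BK 7.7: (21.2,0) -> (28.9,0) [heading=180, move]
PD: pen down
FD 9.3: (28.9,0) -> (19.6,0) [heading=180, draw]
FD 5.2: (19.6,0) -> (14.4,0) [heading=180, draw]
FD 5.3: (14.4,0) -> (9.1,0) [heading=180, draw]
Final: pos=(9.1,0), heading=180, 4 segment(s) drawn

Segment lengths:
  seg 1: (0,0) -> (11,0), length = 11
  seg 2: (28.9,0) -> (19.6,0), length = 9.3
  seg 3: (19.6,0) -> (14.4,0), length = 5.2
  seg 4: (14.4,0) -> (9.1,0), length = 5.3
Total = 30.8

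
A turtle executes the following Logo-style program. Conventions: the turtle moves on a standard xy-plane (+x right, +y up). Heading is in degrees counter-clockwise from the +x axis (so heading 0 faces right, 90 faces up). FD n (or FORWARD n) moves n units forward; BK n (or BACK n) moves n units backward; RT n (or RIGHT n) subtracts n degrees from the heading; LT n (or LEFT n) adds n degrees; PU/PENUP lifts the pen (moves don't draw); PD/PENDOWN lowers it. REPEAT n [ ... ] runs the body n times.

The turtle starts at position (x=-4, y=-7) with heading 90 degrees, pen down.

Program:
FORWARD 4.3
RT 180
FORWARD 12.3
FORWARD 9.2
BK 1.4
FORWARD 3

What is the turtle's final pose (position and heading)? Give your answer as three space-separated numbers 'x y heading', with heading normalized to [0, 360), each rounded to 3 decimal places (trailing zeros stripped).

Answer: -4 -25.8 270

Derivation:
Executing turtle program step by step:
Start: pos=(-4,-7), heading=90, pen down
FD 4.3: (-4,-7) -> (-4,-2.7) [heading=90, draw]
RT 180: heading 90 -> 270
FD 12.3: (-4,-2.7) -> (-4,-15) [heading=270, draw]
FD 9.2: (-4,-15) -> (-4,-24.2) [heading=270, draw]
BK 1.4: (-4,-24.2) -> (-4,-22.8) [heading=270, draw]
FD 3: (-4,-22.8) -> (-4,-25.8) [heading=270, draw]
Final: pos=(-4,-25.8), heading=270, 5 segment(s) drawn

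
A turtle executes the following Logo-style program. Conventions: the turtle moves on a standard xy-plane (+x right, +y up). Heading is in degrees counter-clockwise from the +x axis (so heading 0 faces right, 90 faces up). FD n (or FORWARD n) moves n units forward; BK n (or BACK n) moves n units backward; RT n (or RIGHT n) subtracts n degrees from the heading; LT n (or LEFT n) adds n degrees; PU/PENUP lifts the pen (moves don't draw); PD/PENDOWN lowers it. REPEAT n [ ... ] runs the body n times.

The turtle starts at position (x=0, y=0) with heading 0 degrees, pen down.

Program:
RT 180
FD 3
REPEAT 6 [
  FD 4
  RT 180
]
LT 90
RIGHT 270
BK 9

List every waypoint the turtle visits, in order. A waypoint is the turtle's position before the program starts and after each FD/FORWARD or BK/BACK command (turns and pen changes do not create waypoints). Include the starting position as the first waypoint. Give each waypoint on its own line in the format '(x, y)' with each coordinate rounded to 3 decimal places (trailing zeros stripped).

Executing turtle program step by step:
Start: pos=(0,0), heading=0, pen down
RT 180: heading 0 -> 180
FD 3: (0,0) -> (-3,0) [heading=180, draw]
REPEAT 6 [
  -- iteration 1/6 --
  FD 4: (-3,0) -> (-7,0) [heading=180, draw]
  RT 180: heading 180 -> 0
  -- iteration 2/6 --
  FD 4: (-7,0) -> (-3,0) [heading=0, draw]
  RT 180: heading 0 -> 180
  -- iteration 3/6 --
  FD 4: (-3,0) -> (-7,0) [heading=180, draw]
  RT 180: heading 180 -> 0
  -- iteration 4/6 --
  FD 4: (-7,0) -> (-3,0) [heading=0, draw]
  RT 180: heading 0 -> 180
  -- iteration 5/6 --
  FD 4: (-3,0) -> (-7,0) [heading=180, draw]
  RT 180: heading 180 -> 0
  -- iteration 6/6 --
  FD 4: (-7,0) -> (-3,0) [heading=0, draw]
  RT 180: heading 0 -> 180
]
LT 90: heading 180 -> 270
RT 270: heading 270 -> 0
BK 9: (-3,0) -> (-12,0) [heading=0, draw]
Final: pos=(-12,0), heading=0, 8 segment(s) drawn
Waypoints (9 total):
(0, 0)
(-3, 0)
(-7, 0)
(-3, 0)
(-7, 0)
(-3, 0)
(-7, 0)
(-3, 0)
(-12, 0)

Answer: (0, 0)
(-3, 0)
(-7, 0)
(-3, 0)
(-7, 0)
(-3, 0)
(-7, 0)
(-3, 0)
(-12, 0)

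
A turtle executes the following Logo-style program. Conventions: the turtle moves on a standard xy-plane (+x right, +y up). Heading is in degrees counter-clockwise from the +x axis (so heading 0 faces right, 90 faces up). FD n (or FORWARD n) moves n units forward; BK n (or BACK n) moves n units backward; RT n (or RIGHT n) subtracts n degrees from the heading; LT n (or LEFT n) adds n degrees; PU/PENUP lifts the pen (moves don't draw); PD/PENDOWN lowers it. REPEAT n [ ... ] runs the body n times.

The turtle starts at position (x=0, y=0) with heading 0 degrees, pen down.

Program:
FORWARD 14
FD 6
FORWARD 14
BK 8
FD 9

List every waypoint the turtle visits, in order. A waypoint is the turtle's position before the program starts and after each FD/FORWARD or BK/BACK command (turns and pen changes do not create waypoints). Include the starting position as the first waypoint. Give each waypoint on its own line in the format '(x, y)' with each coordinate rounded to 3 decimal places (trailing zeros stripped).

Answer: (0, 0)
(14, 0)
(20, 0)
(34, 0)
(26, 0)
(35, 0)

Derivation:
Executing turtle program step by step:
Start: pos=(0,0), heading=0, pen down
FD 14: (0,0) -> (14,0) [heading=0, draw]
FD 6: (14,0) -> (20,0) [heading=0, draw]
FD 14: (20,0) -> (34,0) [heading=0, draw]
BK 8: (34,0) -> (26,0) [heading=0, draw]
FD 9: (26,0) -> (35,0) [heading=0, draw]
Final: pos=(35,0), heading=0, 5 segment(s) drawn
Waypoints (6 total):
(0, 0)
(14, 0)
(20, 0)
(34, 0)
(26, 0)
(35, 0)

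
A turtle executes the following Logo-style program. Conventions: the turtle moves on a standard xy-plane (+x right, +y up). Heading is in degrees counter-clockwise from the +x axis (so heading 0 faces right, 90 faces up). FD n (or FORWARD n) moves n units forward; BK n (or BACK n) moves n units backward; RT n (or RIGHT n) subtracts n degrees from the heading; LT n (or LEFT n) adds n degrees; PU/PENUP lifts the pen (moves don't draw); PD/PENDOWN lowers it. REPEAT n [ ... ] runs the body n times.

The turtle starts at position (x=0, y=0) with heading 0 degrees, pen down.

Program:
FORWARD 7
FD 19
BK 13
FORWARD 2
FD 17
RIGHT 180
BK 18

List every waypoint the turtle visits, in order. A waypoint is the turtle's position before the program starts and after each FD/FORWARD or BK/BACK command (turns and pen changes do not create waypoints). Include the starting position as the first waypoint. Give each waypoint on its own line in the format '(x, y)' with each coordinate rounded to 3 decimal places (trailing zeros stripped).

Executing turtle program step by step:
Start: pos=(0,0), heading=0, pen down
FD 7: (0,0) -> (7,0) [heading=0, draw]
FD 19: (7,0) -> (26,0) [heading=0, draw]
BK 13: (26,0) -> (13,0) [heading=0, draw]
FD 2: (13,0) -> (15,0) [heading=0, draw]
FD 17: (15,0) -> (32,0) [heading=0, draw]
RT 180: heading 0 -> 180
BK 18: (32,0) -> (50,0) [heading=180, draw]
Final: pos=(50,0), heading=180, 6 segment(s) drawn
Waypoints (7 total):
(0, 0)
(7, 0)
(26, 0)
(13, 0)
(15, 0)
(32, 0)
(50, 0)

Answer: (0, 0)
(7, 0)
(26, 0)
(13, 0)
(15, 0)
(32, 0)
(50, 0)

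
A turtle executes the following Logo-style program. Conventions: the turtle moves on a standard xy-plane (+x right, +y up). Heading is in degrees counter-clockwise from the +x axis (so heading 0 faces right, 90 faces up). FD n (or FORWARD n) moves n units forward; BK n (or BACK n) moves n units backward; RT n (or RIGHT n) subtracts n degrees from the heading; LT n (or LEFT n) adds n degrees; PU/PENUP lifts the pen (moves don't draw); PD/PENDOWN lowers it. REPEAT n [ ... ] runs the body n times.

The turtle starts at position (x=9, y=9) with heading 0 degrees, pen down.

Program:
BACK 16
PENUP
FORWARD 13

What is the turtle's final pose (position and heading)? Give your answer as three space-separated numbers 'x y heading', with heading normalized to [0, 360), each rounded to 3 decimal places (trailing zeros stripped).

Answer: 6 9 0

Derivation:
Executing turtle program step by step:
Start: pos=(9,9), heading=0, pen down
BK 16: (9,9) -> (-7,9) [heading=0, draw]
PU: pen up
FD 13: (-7,9) -> (6,9) [heading=0, move]
Final: pos=(6,9), heading=0, 1 segment(s) drawn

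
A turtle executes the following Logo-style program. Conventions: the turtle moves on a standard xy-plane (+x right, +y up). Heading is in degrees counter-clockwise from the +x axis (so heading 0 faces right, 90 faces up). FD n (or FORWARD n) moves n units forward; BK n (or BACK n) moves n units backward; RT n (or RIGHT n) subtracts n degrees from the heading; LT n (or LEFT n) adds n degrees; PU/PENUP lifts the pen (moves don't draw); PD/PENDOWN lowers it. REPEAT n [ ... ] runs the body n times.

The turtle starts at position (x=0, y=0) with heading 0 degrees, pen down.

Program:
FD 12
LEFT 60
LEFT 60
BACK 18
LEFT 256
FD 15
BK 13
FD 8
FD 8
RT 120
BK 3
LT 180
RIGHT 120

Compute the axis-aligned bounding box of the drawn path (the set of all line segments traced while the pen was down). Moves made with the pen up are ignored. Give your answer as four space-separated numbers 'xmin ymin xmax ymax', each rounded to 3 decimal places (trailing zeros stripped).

Answer: 0 -15.588 39.028 0

Derivation:
Executing turtle program step by step:
Start: pos=(0,0), heading=0, pen down
FD 12: (0,0) -> (12,0) [heading=0, draw]
LT 60: heading 0 -> 60
LT 60: heading 60 -> 120
BK 18: (12,0) -> (21,-15.588) [heading=120, draw]
LT 256: heading 120 -> 16
FD 15: (21,-15.588) -> (35.419,-11.454) [heading=16, draw]
BK 13: (35.419,-11.454) -> (22.923,-15.037) [heading=16, draw]
FD 8: (22.923,-15.037) -> (30.613,-12.832) [heading=16, draw]
FD 8: (30.613,-12.832) -> (38.303,-10.627) [heading=16, draw]
RT 120: heading 16 -> 256
BK 3: (38.303,-10.627) -> (39.028,-7.716) [heading=256, draw]
LT 180: heading 256 -> 76
RT 120: heading 76 -> 316
Final: pos=(39.028,-7.716), heading=316, 7 segment(s) drawn

Segment endpoints: x in {0, 12, 21, 22.923, 30.613, 35.419, 38.303, 39.028}, y in {-15.588, -15.037, -12.832, -11.454, -10.627, -7.716, 0}
xmin=0, ymin=-15.588, xmax=39.028, ymax=0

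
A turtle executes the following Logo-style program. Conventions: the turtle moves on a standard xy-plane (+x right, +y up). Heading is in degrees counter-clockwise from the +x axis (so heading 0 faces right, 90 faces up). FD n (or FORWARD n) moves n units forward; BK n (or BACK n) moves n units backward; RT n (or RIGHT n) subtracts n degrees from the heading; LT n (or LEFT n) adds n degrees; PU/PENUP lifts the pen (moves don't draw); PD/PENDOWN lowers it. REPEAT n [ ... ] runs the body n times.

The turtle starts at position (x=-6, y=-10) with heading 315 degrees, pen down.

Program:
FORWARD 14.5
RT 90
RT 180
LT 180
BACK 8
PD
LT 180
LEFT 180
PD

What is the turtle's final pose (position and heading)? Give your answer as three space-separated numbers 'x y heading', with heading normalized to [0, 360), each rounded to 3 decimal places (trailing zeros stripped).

Answer: 9.91 -14.596 225

Derivation:
Executing turtle program step by step:
Start: pos=(-6,-10), heading=315, pen down
FD 14.5: (-6,-10) -> (4.253,-20.253) [heading=315, draw]
RT 90: heading 315 -> 225
RT 180: heading 225 -> 45
LT 180: heading 45 -> 225
BK 8: (4.253,-20.253) -> (9.91,-14.596) [heading=225, draw]
PD: pen down
LT 180: heading 225 -> 45
LT 180: heading 45 -> 225
PD: pen down
Final: pos=(9.91,-14.596), heading=225, 2 segment(s) drawn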